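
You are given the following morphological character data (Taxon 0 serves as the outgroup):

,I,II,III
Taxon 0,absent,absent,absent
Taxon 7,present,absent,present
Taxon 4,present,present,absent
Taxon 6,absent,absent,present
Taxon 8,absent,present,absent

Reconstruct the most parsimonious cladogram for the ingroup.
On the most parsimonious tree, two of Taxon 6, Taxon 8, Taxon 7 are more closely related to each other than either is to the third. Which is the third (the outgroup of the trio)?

Taxon 8

The outgroup has state 'absent' for every character, so 'present' is the derived state throughout.
I groups Taxon 4 and Taxon 7, which is incompatible with the clades supported by the remaining characters; treating it as convergent (homoplasy) costs fewer steps than any alternative tree.
II (derived state 'present') is shared by Taxon 4 and Taxon 8 — a synapomorphy uniting that clade.
Only Taxon 6 and Taxon 7 show the derived state 'present' for III, supporting them as a clade.
Most parsimonious ingroup topology: ((Taxon 7,Taxon 6),(Taxon 4,Taxon 8)).
Taxon 6 and Taxon 7 share a more recent common ancestor with each other than either does with Taxon 8, so Taxon 8 is the least closely related of the three.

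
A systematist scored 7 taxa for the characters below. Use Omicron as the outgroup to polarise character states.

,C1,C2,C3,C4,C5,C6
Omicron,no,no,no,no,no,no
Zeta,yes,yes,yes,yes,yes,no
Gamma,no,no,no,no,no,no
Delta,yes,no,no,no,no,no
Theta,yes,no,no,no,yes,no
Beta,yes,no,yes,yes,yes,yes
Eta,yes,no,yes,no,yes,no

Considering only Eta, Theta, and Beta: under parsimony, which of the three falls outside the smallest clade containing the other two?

Theta

The outgroup has state 'no' for every character, so 'yes' is the derived state throughout.
Only Beta, Delta, Eta, Theta, and Zeta show the derived state 'yes' for C1, supporting them as a clade.
C2: derived state 'yes' in Zeta only — an autapomorphy, so it tells us nothing about relationships among taxa.
C3: derived state 'yes' in Beta, Eta, and Zeta only — synapomorphy for {Beta, Eta, Zeta}.
Only Beta and Zeta show the derived state 'yes' for C4, supporting them as a clade.
C5 (derived state 'yes') is shared by Beta, Eta, Theta, and Zeta — a synapomorphy uniting that clade.
C6 (derived state 'yes') is unique to Beta (autapomorphy; uninformative for grouping).
Most parsimonious ingroup topology: (((((Zeta,Beta),Eta),Theta),Delta),Gamma).
Eta and Beta share a more recent common ancestor with each other than either does with Theta, so Theta is the least closely related of the three.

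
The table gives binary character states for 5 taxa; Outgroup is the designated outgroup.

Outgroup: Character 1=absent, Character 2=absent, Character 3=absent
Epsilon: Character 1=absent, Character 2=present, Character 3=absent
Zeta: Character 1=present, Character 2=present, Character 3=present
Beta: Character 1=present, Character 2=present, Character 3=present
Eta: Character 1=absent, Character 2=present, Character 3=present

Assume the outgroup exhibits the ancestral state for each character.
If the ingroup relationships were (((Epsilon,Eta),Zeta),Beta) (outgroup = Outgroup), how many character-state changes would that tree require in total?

5

Map each character onto (((Epsilon,Eta),Zeta),Beta) (rooted by Outgroup) and count the minimum state changes it requires (Fitch parsimony):
Character 1: 2; Character 2: 1; Character 3: 2.
Total tree length = 5.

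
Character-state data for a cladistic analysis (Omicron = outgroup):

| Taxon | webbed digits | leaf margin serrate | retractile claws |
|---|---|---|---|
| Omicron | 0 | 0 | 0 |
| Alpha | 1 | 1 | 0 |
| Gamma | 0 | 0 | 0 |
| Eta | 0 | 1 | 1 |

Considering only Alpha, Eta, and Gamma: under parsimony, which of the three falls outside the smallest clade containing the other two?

The outgroup has state '0' for every character, so '1' is the derived state throughout.
webbed digits (derived state '1') is unique to Alpha (autapomorphy; uninformative for grouping).
Only Alpha and Eta show the derived state '1' for leaf margin serrate, supporting them as a clade.
retractile claws (derived state '1') is unique to Eta (autapomorphy; uninformative for grouping).
Most parsimonious ingroup topology: ((Alpha,Eta),Gamma).
Eta and Alpha share a more recent common ancestor with each other than either does with Gamma, so Gamma is the least closely related of the three.

Gamma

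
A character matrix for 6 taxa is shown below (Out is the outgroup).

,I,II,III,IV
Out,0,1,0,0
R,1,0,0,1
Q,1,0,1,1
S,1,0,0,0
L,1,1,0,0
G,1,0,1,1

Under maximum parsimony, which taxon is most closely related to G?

Q

Character polarity is set by the outgroup: the derived state is whichever differs from the outgroup's state, so for II the derived state is '0', and for the remaining characters it is '1'.
All ingroup taxa share the derived state '1' for I; it defines the ingroup but does not resolve relationships within it.
II (derived state '0') is shared by G, Q, R, and S — a synapomorphy uniting that clade.
III (derived state '1') is shared by G and Q — a synapomorphy uniting that clade.
IV: derived state '1' in G, Q, and R only — synapomorphy for {G, Q, R}.
Most parsimonious ingroup topology: (((R,(Q,G)),S),L).
G and Q form a cherry on this tree, so they are sister taxa.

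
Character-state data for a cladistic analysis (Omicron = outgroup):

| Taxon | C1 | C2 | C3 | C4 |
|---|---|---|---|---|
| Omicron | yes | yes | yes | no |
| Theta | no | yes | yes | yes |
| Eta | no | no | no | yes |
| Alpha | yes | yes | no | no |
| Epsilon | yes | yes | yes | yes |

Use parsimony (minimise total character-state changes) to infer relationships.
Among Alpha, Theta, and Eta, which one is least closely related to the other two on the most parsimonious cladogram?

Character polarity is set by the outgroup: the derived state is whichever differs from the outgroup's state, so for C1, C2, C3 the derived state is 'no', and for the remaining characters it is 'yes'.
C1 (derived state 'no') is shared by Eta and Theta — a synapomorphy uniting that clade.
C2: derived state 'no' in Eta only — an autapomorphy, so it tells us nothing about relationships among taxa.
C3 groups Alpha and Eta, which is incompatible with the clades supported by the remaining characters; treating it as convergent (homoplasy) costs fewer steps than any alternative tree.
Only Epsilon, Eta, and Theta show the derived state 'yes' for C4, supporting them as a clade.
Most parsimonious ingroup topology: (((Theta,Eta),Epsilon),Alpha).
Theta and Eta share a more recent common ancestor with each other than either does with Alpha, so Alpha is the least closely related of the three.

Alpha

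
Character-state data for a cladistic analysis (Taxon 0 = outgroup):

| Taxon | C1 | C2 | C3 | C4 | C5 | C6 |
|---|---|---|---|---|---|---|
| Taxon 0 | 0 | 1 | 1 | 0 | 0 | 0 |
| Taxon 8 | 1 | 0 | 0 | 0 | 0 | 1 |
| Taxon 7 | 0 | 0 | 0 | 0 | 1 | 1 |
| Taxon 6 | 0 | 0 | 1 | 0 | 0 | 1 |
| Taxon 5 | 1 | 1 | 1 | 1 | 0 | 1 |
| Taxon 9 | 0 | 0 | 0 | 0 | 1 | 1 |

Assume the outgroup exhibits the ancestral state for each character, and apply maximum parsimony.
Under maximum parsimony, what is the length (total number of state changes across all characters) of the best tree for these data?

Character polarity is set by the outgroup: the derived state is whichever differs from the outgroup's state, so for C2, C3 the derived state is '0', and for the remaining characters it is '1'.
C1 groups Taxon 5 and Taxon 8, which is incompatible with the clades supported by the remaining characters; treating it as convergent (homoplasy) costs fewer steps than any alternative tree.
C2 (derived state '0') is shared by Taxon 6, Taxon 7, Taxon 8, and Taxon 9 — a synapomorphy uniting that clade.
C3 (derived state '0') is shared by Taxon 7, Taxon 8, and Taxon 9 — a synapomorphy uniting that clade.
C4 (derived state '1') is unique to Taxon 5 (autapomorphy; uninformative for grouping).
C5: derived state '1' in Taxon 7 and Taxon 9 only — synapomorphy for {Taxon 7, Taxon 9}.
All ingroup taxa share the derived state '1' for C6; it defines the ingroup but does not resolve relationships within it.
Most parsimonious ingroup topology: (((Taxon 8,(Taxon 7,Taxon 9)),Taxon 6),Taxon 5).
Changes per character on this tree: C1: 2; C2: 1; C3: 1; C4: 1; C5: 1; C6: 1.
Total = 7.

7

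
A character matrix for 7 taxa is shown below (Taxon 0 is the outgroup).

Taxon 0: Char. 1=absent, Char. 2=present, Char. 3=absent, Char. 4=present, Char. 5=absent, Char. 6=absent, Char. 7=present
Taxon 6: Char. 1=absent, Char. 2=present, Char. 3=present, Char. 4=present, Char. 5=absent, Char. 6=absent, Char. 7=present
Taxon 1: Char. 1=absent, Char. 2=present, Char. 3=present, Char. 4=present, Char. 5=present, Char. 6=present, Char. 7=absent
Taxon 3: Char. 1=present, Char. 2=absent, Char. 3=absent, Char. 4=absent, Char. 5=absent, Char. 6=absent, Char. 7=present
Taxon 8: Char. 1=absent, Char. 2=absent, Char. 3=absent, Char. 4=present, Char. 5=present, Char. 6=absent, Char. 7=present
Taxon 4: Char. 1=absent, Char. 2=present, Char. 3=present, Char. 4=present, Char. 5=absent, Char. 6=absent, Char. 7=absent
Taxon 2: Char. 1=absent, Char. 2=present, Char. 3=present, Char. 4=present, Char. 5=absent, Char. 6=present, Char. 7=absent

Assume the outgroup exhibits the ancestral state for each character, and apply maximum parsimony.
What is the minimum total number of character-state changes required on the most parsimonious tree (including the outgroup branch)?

8

Character polarity is set by the outgroup: the derived state is whichever differs from the outgroup's state, so for Char. 2, Char. 4, Char. 7 the derived state is 'absent', and for the remaining characters it is 'present'.
Char. 1: derived state 'present' in Taxon 3 only — an autapomorphy, so it tells us nothing about relationships among taxa.
Only Taxon 3 and Taxon 8 show the derived state 'absent' for Char. 2, supporting them as a clade.
Char. 3 (derived state 'present') is shared by Taxon 1, Taxon 2, Taxon 4, and Taxon 6 — a synapomorphy uniting that clade.
Char. 4 (derived state 'absent') is unique to Taxon 3 (autapomorphy; uninformative for grouping).
Char. 5 (state 'present') occurs in Taxon 1 and Taxon 8 but conflicts with the nesting implied by the other characters — most parsimoniously interpreted as homoplasy.
Char. 6 (derived state 'present') is shared by Taxon 1 and Taxon 2 — a synapomorphy uniting that clade.
Char. 7: derived state 'absent' in Taxon 1, Taxon 2, and Taxon 4 only — synapomorphy for {Taxon 1, Taxon 2, Taxon 4}.
Most parsimonious ingroup topology: ((Taxon 6,((Taxon 1,Taxon 2),Taxon 4)),(Taxon 3,Taxon 8)).
Changes per character on this tree: Char. 1: 1; Char. 2: 1; Char. 3: 1; Char. 4: 1; Char. 5: 2; Char. 6: 1; Char. 7: 1.
Total = 8.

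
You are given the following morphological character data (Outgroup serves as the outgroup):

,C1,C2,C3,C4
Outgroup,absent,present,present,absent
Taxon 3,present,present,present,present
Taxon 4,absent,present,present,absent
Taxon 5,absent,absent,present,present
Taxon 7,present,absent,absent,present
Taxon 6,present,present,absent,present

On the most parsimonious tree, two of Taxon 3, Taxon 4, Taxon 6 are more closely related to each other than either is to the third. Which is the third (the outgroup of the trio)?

Character polarity is set by the outgroup: the derived state is whichever differs from the outgroup's state, so for C2, C3 the derived state is 'absent', and for the remaining characters it is 'present'.
C1: derived state 'present' in Taxon 3, Taxon 6, and Taxon 7 only — synapomorphy for {Taxon 3, Taxon 6, Taxon 7}.
C2 groups Taxon 5 and Taxon 7, which is incompatible with the clades supported by the remaining characters; treating it as convergent (homoplasy) costs fewer steps than any alternative tree.
Only Taxon 6 and Taxon 7 show the derived state 'absent' for C3, supporting them as a clade.
Only Taxon 3, Taxon 5, Taxon 6, and Taxon 7 show the derived state 'present' for C4, supporting them as a clade.
Most parsimonious ingroup topology: (((Taxon 3,(Taxon 7,Taxon 6)),Taxon 5),Taxon 4).
Taxon 3 and Taxon 6 share a more recent common ancestor with each other than either does with Taxon 4, so Taxon 4 is the least closely related of the three.

Taxon 4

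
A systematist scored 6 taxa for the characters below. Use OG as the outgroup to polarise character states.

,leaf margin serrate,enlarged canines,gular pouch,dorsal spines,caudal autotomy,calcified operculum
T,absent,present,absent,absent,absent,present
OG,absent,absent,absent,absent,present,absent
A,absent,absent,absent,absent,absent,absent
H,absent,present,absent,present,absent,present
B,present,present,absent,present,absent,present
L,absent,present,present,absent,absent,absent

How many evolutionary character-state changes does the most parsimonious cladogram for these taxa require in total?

Character polarity is set by the outgroup: the derived state is whichever differs from the outgroup's state, so for caudal autotomy the derived state is 'absent', and for the remaining characters it is 'present'.
leaf margin serrate: derived state 'present' in B only — an autapomorphy, so it tells us nothing about relationships among taxa.
enlarged canines: derived state 'present' in B, H, L, and T only — synapomorphy for {B, H, L, T}.
gular pouch: derived state 'present' in L only — an autapomorphy, so it tells us nothing about relationships among taxa.
dorsal spines: derived state 'present' in B and H only — synapomorphy for {B, H}.
caudal autotomy (derived state 'absent') is shared by all ingroup taxa — unites the whole ingroup.
calcified operculum (derived state 'present') is shared by B, H, and T — a synapomorphy uniting that clade.
Most parsimonious ingroup topology: (A,(L,((H,B),T))).
Changes per character on this tree: leaf margin serrate: 1; enlarged canines: 1; gular pouch: 1; dorsal spines: 1; caudal autotomy: 1; calcified operculum: 1.
Total = 6.

6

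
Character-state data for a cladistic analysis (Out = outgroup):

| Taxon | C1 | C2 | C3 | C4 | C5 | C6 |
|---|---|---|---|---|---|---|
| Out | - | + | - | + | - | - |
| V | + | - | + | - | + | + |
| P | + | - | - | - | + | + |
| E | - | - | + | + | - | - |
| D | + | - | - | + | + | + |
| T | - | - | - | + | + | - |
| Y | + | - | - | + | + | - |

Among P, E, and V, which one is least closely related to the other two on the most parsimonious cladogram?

Character polarity is set by the outgroup: the derived state is whichever differs from the outgroup's state, so for C2, C4 the derived state is '-', and for the remaining characters it is '+'.
C1: derived state '+' in D, P, V, and Y only — synapomorphy for {D, P, V, Y}.
C2 (derived state '-') is shared by all ingroup taxa — unites the whole ingroup.
C3 groups E and V, which is incompatible with the clades supported by the remaining characters; treating it as convergent (homoplasy) costs fewer steps than any alternative tree.
C4: derived state '-' in P and V only — synapomorphy for {P, V}.
C5: derived state '+' in D, P, T, V, and Y only — synapomorphy for {D, P, T, V, Y}.
C6: derived state '+' in D, P, and V only — synapomorphy for {D, P, V}.
Most parsimonious ingroup topology: (((((V,P),D),Y),T),E).
V and P share a more recent common ancestor with each other than either does with E, so E is the least closely related of the three.

E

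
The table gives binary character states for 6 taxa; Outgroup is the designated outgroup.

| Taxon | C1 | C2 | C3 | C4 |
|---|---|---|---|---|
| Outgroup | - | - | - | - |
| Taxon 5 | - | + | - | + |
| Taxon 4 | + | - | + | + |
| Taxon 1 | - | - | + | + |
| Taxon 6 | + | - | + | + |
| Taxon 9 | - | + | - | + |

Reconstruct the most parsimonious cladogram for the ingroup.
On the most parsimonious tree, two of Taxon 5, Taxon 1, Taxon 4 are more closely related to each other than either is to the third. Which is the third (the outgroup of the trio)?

The outgroup has state '-' for every character, so '+' is the derived state throughout.
Only Taxon 4 and Taxon 6 show the derived state '+' for C1, supporting them as a clade.
C2: derived state '+' in Taxon 5 and Taxon 9 only — synapomorphy for {Taxon 5, Taxon 9}.
C3 (derived state '+') is shared by Taxon 1, Taxon 4, and Taxon 6 — a synapomorphy uniting that clade.
C4 (derived state '+') is shared by all ingroup taxa — unites the whole ingroup.
Most parsimonious ingroup topology: ((Taxon 5,Taxon 9),((Taxon 4,Taxon 6),Taxon 1)).
Taxon 1 and Taxon 4 share a more recent common ancestor with each other than either does with Taxon 5, so Taxon 5 is the least closely related of the three.

Taxon 5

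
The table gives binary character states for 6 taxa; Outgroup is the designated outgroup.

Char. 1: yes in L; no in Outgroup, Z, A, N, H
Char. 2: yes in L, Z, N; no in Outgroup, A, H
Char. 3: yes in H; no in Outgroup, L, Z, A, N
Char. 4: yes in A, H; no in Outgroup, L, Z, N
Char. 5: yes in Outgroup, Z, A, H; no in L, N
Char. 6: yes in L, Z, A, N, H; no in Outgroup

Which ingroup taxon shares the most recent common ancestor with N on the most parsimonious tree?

L

Character polarity is set by the outgroup: the derived state is whichever differs from the outgroup's state, so for Char. 5 the derived state is 'no', and for the remaining characters it is 'yes'.
Char. 1: derived state 'yes' in L only — an autapomorphy, so it tells us nothing about relationships among taxa.
Char. 2: derived state 'yes' in L, N, and Z only — synapomorphy for {L, N, Z}.
Char. 3 (derived state 'yes') is unique to H (autapomorphy; uninformative for grouping).
Char. 4: derived state 'yes' in A and H only — synapomorphy for {A, H}.
Char. 5 (derived state 'no') is shared by L and N — a synapomorphy uniting that clade.
Char. 6 (derived state 'yes') is shared by all ingroup taxa — unites the whole ingroup.
Most parsimonious ingroup topology: (((L,N),Z),(A,H)).
N and L form a cherry on this tree, so they are sister taxa.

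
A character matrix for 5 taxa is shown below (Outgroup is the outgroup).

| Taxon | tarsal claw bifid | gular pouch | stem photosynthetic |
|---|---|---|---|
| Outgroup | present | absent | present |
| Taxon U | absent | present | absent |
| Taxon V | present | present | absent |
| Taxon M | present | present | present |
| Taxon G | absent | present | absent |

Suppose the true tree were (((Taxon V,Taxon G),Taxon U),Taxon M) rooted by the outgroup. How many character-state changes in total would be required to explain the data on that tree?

Map each character onto (((Taxon V,Taxon G),Taxon U),Taxon M) (rooted by Outgroup) and count the minimum state changes it requires (Fitch parsimony):
tarsal claw bifid: 2; gular pouch: 1; stem photosynthetic: 1.
Total tree length = 4.

4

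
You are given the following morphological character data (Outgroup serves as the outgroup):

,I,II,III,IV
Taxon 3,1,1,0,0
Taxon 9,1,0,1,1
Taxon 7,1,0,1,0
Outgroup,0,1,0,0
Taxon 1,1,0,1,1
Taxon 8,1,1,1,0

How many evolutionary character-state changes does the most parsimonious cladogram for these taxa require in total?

4

Character polarity is set by the outgroup: the derived state is whichever differs from the outgroup's state, so for II the derived state is '0', and for the remaining characters it is '1'.
All ingroup taxa share the derived state '1' for I; it defines the ingroup but does not resolve relationships within it.
II (derived state '0') is shared by Taxon 1, Taxon 7, and Taxon 9 — a synapomorphy uniting that clade.
III: derived state '1' in Taxon 1, Taxon 7, Taxon 8, and Taxon 9 only — synapomorphy for {Taxon 1, Taxon 7, Taxon 8, Taxon 9}.
IV (derived state '1') is shared by Taxon 1 and Taxon 9 — a synapomorphy uniting that clade.
Most parsimonious ingroup topology: ((Taxon 8,((Taxon 9,Taxon 1),Taxon 7)),Taxon 3).
Changes per character on this tree: I: 1; II: 1; III: 1; IV: 1.
Total = 4.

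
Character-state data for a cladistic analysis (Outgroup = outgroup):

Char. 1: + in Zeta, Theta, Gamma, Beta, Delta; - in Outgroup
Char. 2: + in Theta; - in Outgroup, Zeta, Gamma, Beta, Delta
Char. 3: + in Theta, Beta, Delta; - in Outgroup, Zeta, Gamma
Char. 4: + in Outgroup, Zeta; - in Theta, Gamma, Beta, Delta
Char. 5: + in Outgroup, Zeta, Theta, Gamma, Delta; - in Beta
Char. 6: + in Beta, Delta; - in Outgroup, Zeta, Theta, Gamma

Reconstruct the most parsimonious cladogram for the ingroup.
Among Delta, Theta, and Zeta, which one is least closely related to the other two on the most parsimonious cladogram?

Character polarity is set by the outgroup: the derived state is whichever differs from the outgroup's state, so for Char. 4, Char. 5 the derived state is '-', and for the remaining characters it is '+'.
Char. 1 (derived state '+') is shared by all ingroup taxa — unites the whole ingroup.
Char. 2: derived state '+' in Theta only — an autapomorphy, so it tells us nothing about relationships among taxa.
Char. 3 (derived state '+') is shared by Beta, Delta, and Theta — a synapomorphy uniting that clade.
Only Beta, Delta, Gamma, and Theta show the derived state '-' for Char. 4, supporting them as a clade.
Char. 5: derived state '-' in Beta only — an autapomorphy, so it tells us nothing about relationships among taxa.
Char. 6: derived state '+' in Beta and Delta only — synapomorphy for {Beta, Delta}.
Most parsimonious ingroup topology: (Zeta,((Theta,(Beta,Delta)),Gamma)).
Theta and Delta share a more recent common ancestor with each other than either does with Zeta, so Zeta is the least closely related of the three.

Zeta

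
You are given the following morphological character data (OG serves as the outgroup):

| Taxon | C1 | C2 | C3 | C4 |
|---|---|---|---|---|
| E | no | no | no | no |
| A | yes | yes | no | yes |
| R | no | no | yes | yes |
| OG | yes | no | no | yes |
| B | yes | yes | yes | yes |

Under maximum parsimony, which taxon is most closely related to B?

A

Character polarity is set by the outgroup: the derived state is whichever differs from the outgroup's state, so for C1, C4 the derived state is 'no', and for the remaining characters it is 'yes'.
C1 (derived state 'no') is shared by E and R — a synapomorphy uniting that clade.
Only A and B show the derived state 'yes' for C2, supporting them as a clade.
C3 groups B and R, which is incompatible with the clades supported by the remaining characters; treating it as convergent (homoplasy) costs fewer steps than any alternative tree.
C4: derived state 'no' in E only — an autapomorphy, so it tells us nothing about relationships among taxa.
Most parsimonious ingroup topology: ((E,R),(B,A)).
B and A form a cherry on this tree, so they are sister taxa.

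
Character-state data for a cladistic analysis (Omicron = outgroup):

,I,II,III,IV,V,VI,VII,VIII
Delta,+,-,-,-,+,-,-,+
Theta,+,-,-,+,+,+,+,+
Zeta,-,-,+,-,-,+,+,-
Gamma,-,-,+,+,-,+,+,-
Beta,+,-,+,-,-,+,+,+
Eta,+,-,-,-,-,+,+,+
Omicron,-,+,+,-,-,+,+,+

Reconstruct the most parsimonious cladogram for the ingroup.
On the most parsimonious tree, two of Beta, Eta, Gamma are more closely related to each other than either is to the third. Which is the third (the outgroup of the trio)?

Gamma

Character polarity is set by the outgroup: the derived state is whichever differs from the outgroup's state, so for II, III, VI, VII, VIII the derived state is '-', and for the remaining characters it is '+'.
I: derived state '+' in Beta, Delta, Eta, and Theta only — synapomorphy for {Beta, Delta, Eta, Theta}.
All ingroup taxa share the derived state '-' for II; it defines the ingroup but does not resolve relationships within it.
III (derived state '-') is shared by Delta, Eta, and Theta — a synapomorphy uniting that clade.
IV (state '+') occurs in Gamma and Theta but conflicts with the nesting implied by the other characters — most parsimoniously interpreted as homoplasy.
V: derived state '+' in Delta and Theta only — synapomorphy for {Delta, Theta}.
VI (derived state '-') is unique to Delta (autapomorphy; uninformative for grouping).
VII (derived state '-') is unique to Delta (autapomorphy; uninformative for grouping).
VIII (derived state '-') is shared by Gamma and Zeta — a synapomorphy uniting that clade.
Most parsimonious ingroup topology: ((((Theta,Delta),Eta),Beta),(Zeta,Gamma)).
Eta and Beta share a more recent common ancestor with each other than either does with Gamma, so Gamma is the least closely related of the three.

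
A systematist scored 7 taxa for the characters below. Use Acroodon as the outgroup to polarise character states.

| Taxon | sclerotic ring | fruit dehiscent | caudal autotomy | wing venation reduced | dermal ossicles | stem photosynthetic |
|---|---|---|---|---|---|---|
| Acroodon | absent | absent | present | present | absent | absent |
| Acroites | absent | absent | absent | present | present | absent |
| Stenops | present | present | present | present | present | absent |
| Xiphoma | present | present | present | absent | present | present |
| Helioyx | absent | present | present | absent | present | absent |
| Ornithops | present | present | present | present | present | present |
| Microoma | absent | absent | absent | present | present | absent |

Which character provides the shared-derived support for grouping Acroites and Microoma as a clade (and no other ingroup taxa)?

Character polarity is set by the outgroup: the derived state is whichever differs from the outgroup's state, so for caudal autotomy, wing venation reduced the derived state is 'absent', and for the remaining characters it is 'present'.
sclerotic ring: derived state 'present' in Ornithops, Stenops, and Xiphoma only — synapomorphy for {Ornithops, Stenops, Xiphoma}.
fruit dehiscent (derived state 'present') is shared by Helioyx, Ornithops, Stenops, and Xiphoma — a synapomorphy uniting that clade.
caudal autotomy (derived state 'absent') is shared by Acroites and Microoma — a synapomorphy uniting that clade.
wing venation reduced (state 'absent') occurs in Helioyx and Xiphoma but conflicts with the nesting implied by the other characters — most parsimoniously interpreted as homoplasy.
All ingroup taxa share the derived state 'present' for dermal ossicles; it defines the ingroup but does not resolve relationships within it.
Only Ornithops and Xiphoma show the derived state 'present' for stem photosynthetic, supporting them as a clade.
Most parsimonious ingroup topology: ((Acroites,Microoma),((Stenops,(Xiphoma,Ornithops)),Helioyx)).
The clade {Acroites, Microoma} is supported by caudal autotomy: its derived state 'absent' occurs in exactly those taxa and in no other taxon (including the outgroup).

caudal autotomy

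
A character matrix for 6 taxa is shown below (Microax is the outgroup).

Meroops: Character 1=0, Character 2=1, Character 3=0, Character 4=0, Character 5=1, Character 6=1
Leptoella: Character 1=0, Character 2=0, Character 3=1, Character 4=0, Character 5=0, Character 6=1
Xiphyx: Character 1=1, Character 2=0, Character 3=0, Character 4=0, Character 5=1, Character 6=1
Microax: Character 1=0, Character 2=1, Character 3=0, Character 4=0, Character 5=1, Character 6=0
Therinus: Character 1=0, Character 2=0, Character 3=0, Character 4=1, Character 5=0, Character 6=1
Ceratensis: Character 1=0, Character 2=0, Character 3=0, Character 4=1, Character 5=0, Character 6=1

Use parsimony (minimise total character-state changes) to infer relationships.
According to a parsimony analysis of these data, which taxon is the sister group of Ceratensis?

Character polarity is set by the outgroup: the derived state is whichever differs from the outgroup's state, so for Character 2, Character 5 the derived state is '0', and for the remaining characters it is '1'.
Character 1: derived state '1' in Xiphyx only — an autapomorphy, so it tells us nothing about relationships among taxa.
Character 2: derived state '0' in Ceratensis, Leptoella, Therinus, and Xiphyx only — synapomorphy for {Ceratensis, Leptoella, Therinus, Xiphyx}.
Character 3: derived state '1' in Leptoella only — an autapomorphy, so it tells us nothing about relationships among taxa.
Character 4 (derived state '1') is shared by Ceratensis and Therinus — a synapomorphy uniting that clade.
Character 5 (derived state '0') is shared by Ceratensis, Leptoella, and Therinus — a synapomorphy uniting that clade.
Character 6 (derived state '1') is shared by all ingroup taxa — unites the whole ingroup.
Most parsimonious ingroup topology: ((((Ceratensis,Therinus),Leptoella),Xiphyx),Meroops).
Ceratensis and Therinus form a cherry on this tree, so they are sister taxa.

Therinus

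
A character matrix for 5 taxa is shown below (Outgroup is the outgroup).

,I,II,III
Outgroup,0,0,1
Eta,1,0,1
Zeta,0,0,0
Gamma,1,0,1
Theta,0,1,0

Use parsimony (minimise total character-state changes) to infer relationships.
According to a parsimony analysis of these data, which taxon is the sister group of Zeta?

Character polarity is set by the outgroup: the derived state is whichever differs from the outgroup's state, so for III the derived state is '0', and for the remaining characters it is '1'.
I: derived state '1' in Eta and Gamma only — synapomorphy for {Eta, Gamma}.
II: derived state '1' in Theta only — an autapomorphy, so it tells us nothing about relationships among taxa.
III (derived state '0') is shared by Theta and Zeta — a synapomorphy uniting that clade.
Most parsimonious ingroup topology: ((Gamma,Eta),(Zeta,Theta)).
Zeta and Theta form a cherry on this tree, so they are sister taxa.

Theta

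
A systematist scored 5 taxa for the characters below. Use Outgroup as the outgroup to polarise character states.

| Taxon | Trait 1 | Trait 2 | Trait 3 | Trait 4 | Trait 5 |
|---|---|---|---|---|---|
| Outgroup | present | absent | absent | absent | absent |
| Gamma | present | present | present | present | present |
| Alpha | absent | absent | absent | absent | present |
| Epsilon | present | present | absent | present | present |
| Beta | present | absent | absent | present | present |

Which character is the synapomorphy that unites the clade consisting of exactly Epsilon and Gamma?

Trait 2

Character polarity is set by the outgroup: the derived state is whichever differs from the outgroup's state, so for Trait 1 the derived state is 'absent', and for the remaining characters it is 'present'.
Trait 1 (derived state 'absent') is unique to Alpha (autapomorphy; uninformative for grouping).
Trait 2 (derived state 'present') is shared by Epsilon and Gamma — a synapomorphy uniting that clade.
Trait 3 (derived state 'present') is unique to Gamma (autapomorphy; uninformative for grouping).
Only Beta, Epsilon, and Gamma show the derived state 'present' for Trait 4, supporting them as a clade.
Trait 5 (derived state 'present') is shared by all ingroup taxa — unites the whole ingroup.
Most parsimonious ingroup topology: (((Gamma,Epsilon),Beta),Alpha).
The clade {Epsilon, Gamma} is supported by Trait 2: its derived state 'present' occurs in exactly those taxa and in no other taxon (including the outgroup).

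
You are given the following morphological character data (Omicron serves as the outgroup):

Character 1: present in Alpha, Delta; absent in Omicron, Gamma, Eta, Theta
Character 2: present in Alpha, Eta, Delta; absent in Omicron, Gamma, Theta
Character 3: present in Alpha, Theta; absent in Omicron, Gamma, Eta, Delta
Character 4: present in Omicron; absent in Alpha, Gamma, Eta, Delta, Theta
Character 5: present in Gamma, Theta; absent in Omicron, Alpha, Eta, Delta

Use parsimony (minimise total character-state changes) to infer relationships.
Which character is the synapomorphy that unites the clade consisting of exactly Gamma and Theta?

Character polarity is set by the outgroup: the derived state is whichever differs from the outgroup's state, so for Character 4 the derived state is 'absent', and for the remaining characters it is 'present'.
Character 1: derived state 'present' in Alpha and Delta only — synapomorphy for {Alpha, Delta}.
Only Alpha, Delta, and Eta show the derived state 'present' for Character 2, supporting them as a clade.
Character 3 groups Alpha and Theta, which is incompatible with the clades supported by the remaining characters; treating it as convergent (homoplasy) costs fewer steps than any alternative tree.
Character 4 (derived state 'absent') is shared by all ingroup taxa — unites the whole ingroup.
Character 5 (derived state 'present') is shared by Gamma and Theta — a synapomorphy uniting that clade.
Most parsimonious ingroup topology: (((Alpha,Delta),Eta),(Gamma,Theta)).
The clade {Gamma, Theta} is supported by Character 5: its derived state 'present' occurs in exactly those taxa and in no other taxon (including the outgroup).

Character 5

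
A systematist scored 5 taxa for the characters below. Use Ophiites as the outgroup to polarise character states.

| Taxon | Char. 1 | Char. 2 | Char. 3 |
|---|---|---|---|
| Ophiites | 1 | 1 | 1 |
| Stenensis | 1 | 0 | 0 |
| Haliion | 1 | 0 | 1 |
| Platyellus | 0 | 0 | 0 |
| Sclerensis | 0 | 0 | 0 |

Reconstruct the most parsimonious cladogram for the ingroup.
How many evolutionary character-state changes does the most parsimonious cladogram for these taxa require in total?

3

The outgroup has state '1' for every character, so '0' is the derived state throughout.
Char. 1 (derived state '0') is shared by Platyellus and Sclerensis — a synapomorphy uniting that clade.
Char. 2 (derived state '0') is shared by all ingroup taxa — unites the whole ingroup.
Char. 3: derived state '0' in Platyellus, Sclerensis, and Stenensis only — synapomorphy for {Platyellus, Sclerensis, Stenensis}.
Most parsimonious ingroup topology: ((Stenensis,(Platyellus,Sclerensis)),Haliion).
Changes per character on this tree: Char. 1: 1; Char. 2: 1; Char. 3: 1.
Total = 3.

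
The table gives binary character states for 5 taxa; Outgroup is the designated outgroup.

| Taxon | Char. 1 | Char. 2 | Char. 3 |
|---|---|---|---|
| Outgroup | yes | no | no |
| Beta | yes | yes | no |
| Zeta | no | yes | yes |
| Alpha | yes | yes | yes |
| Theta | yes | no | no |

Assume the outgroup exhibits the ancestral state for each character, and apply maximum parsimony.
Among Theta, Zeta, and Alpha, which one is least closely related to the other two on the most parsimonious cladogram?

Theta

Character polarity is set by the outgroup: the derived state is whichever differs from the outgroup's state, so for Char. 1 the derived state is 'no', and for the remaining characters it is 'yes'.
Char. 1: derived state 'no' in Zeta only — an autapomorphy, so it tells us nothing about relationships among taxa.
Char. 2 (derived state 'yes') is shared by Alpha, Beta, and Zeta — a synapomorphy uniting that clade.
Char. 3: derived state 'yes' in Alpha and Zeta only — synapomorphy for {Alpha, Zeta}.
Most parsimonious ingroup topology: ((Beta,(Zeta,Alpha)),Theta).
Alpha and Zeta share a more recent common ancestor with each other than either does with Theta, so Theta is the least closely related of the three.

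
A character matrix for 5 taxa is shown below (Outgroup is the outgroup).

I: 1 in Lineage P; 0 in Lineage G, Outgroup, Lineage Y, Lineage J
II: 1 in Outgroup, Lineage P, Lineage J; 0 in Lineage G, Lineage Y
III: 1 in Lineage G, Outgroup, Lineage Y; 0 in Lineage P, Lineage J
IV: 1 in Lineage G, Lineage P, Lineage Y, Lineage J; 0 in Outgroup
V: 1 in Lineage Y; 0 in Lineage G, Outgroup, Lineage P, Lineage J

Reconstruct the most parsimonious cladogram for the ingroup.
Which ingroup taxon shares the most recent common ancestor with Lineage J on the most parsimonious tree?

Lineage P

Character polarity is set by the outgroup: the derived state is whichever differs from the outgroup's state, so for II, III the derived state is '0', and for the remaining characters it is '1'.
I (derived state '1') is unique to Lineage P (autapomorphy; uninformative for grouping).
Only Lineage G and Lineage Y show the derived state '0' for II, supporting them as a clade.
III (derived state '0') is shared by Lineage J and Lineage P — a synapomorphy uniting that clade.
All ingroup taxa share the derived state '1' for IV; it defines the ingroup but does not resolve relationships within it.
V (derived state '1') is unique to Lineage Y (autapomorphy; uninformative for grouping).
Most parsimonious ingroup topology: ((Lineage G,Lineage Y),(Lineage J,Lineage P)).
Lineage J and Lineage P form a cherry on this tree, so they are sister taxa.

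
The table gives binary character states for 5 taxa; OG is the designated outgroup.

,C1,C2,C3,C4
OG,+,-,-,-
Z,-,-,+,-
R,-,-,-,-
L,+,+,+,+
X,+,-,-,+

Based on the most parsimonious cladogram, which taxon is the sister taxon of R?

Character polarity is set by the outgroup: the derived state is whichever differs from the outgroup's state, so for C1 the derived state is '-', and for the remaining characters it is '+'.
C1 (derived state '-') is shared by R and Z — a synapomorphy uniting that clade.
C2 (derived state '+') is unique to L (autapomorphy; uninformative for grouping).
C3 groups L and Z, which is incompatible with the clades supported by the remaining characters; treating it as convergent (homoplasy) costs fewer steps than any alternative tree.
Only L and X show the derived state '+' for C4, supporting them as a clade.
Most parsimonious ingroup topology: ((Z,R),(L,X)).
R and Z form a cherry on this tree, so they are sister taxa.

Z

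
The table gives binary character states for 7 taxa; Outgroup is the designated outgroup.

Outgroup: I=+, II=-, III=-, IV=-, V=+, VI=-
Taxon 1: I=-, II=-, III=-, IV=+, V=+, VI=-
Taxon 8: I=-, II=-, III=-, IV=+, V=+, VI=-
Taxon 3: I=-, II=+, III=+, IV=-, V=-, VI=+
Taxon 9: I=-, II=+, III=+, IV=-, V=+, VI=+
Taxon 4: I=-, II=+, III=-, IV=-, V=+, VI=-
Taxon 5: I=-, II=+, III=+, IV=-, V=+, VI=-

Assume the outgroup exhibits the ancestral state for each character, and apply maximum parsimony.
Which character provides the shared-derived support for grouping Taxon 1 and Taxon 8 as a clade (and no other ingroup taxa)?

Character polarity is set by the outgroup: the derived state is whichever differs from the outgroup's state, so for I, V the derived state is '-', and for the remaining characters it is '+'.
I (derived state '-') is shared by all ingroup taxa — unites the whole ingroup.
II: derived state '+' in Taxon 3, Taxon 4, Taxon 5, and Taxon 9 only — synapomorphy for {Taxon 3, Taxon 4, Taxon 5, Taxon 9}.
III: derived state '+' in Taxon 3, Taxon 5, and Taxon 9 only — synapomorphy for {Taxon 3, Taxon 5, Taxon 9}.
IV (derived state '+') is shared by Taxon 1 and Taxon 8 — a synapomorphy uniting that clade.
V (derived state '-') is unique to Taxon 3 (autapomorphy; uninformative for grouping).
VI (derived state '+') is shared by Taxon 3 and Taxon 9 — a synapomorphy uniting that clade.
Most parsimonious ingroup topology: ((Taxon 1,Taxon 8),(((Taxon 3,Taxon 9),Taxon 5),Taxon 4)).
The clade {Taxon 1, Taxon 8} is supported by IV: its derived state '+' occurs in exactly those taxa and in no other taxon (including the outgroup).

IV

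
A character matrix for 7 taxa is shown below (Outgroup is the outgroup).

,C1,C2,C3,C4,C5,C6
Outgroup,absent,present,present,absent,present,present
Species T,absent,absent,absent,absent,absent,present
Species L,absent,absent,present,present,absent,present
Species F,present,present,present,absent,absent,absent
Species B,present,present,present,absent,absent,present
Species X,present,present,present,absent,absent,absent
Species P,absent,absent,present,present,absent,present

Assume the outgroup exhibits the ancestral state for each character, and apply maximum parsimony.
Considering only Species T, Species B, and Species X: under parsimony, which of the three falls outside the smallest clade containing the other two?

Species T

Character polarity is set by the outgroup: the derived state is whichever differs from the outgroup's state, so for C2, C3, C5, C6 the derived state is 'absent', and for the remaining characters it is 'present'.
C1: derived state 'present' in Species B, Species F, and Species X only — synapomorphy for {Species B, Species F, Species X}.
Only Species L, Species P, and Species T show the derived state 'absent' for C2, supporting them as a clade.
C3 (derived state 'absent') is unique to Species T (autapomorphy; uninformative for grouping).
C4: derived state 'present' in Species L and Species P only — synapomorphy for {Species L, Species P}.
All ingroup taxa share the derived state 'absent' for C5; it defines the ingroup but does not resolve relationships within it.
C6 (derived state 'absent') is shared by Species F and Species X — a synapomorphy uniting that clade.
Most parsimonious ingroup topology: ((Species T,(Species L,Species P)),((Species F,Species X),Species B)).
Species X and Species B share a more recent common ancestor with each other than either does with Species T, so Species T is the least closely related of the three.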